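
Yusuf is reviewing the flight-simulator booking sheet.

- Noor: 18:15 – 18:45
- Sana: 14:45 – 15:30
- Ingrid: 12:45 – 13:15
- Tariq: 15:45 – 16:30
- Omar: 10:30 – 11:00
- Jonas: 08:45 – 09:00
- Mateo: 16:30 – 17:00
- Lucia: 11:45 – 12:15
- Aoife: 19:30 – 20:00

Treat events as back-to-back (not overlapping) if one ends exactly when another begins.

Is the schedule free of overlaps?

Sorted by start: Jonas, Omar, Lucia, Ingrid, Sana, Tariq, Mateo, Noor, Aoife.
Omar starts after Jonas ends — done with Jonas.
Lucia starts after Omar ends — done with Omar.
Ingrid starts after Lucia ends — done with Lucia.
Sana starts after Ingrid ends — done with Ingrid.
Tariq starts after Sana ends — done with Sana.
Mateo starts exactly when Tariq ends (back-to-back, no overlap) — done with Tariq.
Noor starts after Mateo ends — done with Mateo.
Aoife starts after Noor ends.
Every pair is clear; the schedule has no overlaps.

Yes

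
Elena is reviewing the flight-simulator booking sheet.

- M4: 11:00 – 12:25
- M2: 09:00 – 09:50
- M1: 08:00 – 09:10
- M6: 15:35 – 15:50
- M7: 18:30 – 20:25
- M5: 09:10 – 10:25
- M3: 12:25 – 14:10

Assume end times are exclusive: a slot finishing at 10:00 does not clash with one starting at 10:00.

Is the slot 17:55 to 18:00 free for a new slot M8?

M1: ends 09:10 at or before M8 starts 17:55 → clear.
M2: ends 09:50 at or before M8 starts 17:55 → clear.
M5: ends 10:25 at or before M8 starts 17:55 → clear.
M4: ends 12:25 at or before M8 starts 17:55 → clear.
M3: ends 14:10 at or before M8 starts 17:55 → clear.
M6: ends 15:50 at or before M8 starts 17:55 → clear.
M7: starts 18:30 at or after M8 ends 18:00 → clear.

Yes — the slot is free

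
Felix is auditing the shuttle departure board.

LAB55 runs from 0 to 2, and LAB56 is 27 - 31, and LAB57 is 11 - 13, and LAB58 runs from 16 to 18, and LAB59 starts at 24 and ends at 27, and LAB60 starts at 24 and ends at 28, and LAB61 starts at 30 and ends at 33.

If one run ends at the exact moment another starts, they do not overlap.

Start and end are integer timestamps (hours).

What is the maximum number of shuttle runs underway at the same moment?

Sort all start/end points and keep a running count:
0 start LAB55 → 1
2 end LAB55 → 0
11 start LAB57 → 1
13 end LAB57 → 0
16 start LAB58 → 1
18 end LAB58 → 0
24 start LAB59 → 1
24 start LAB60 → 2
27 end LAB59 → 1
27 start LAB56 → 2
28 end LAB60 → 1
30 start LAB61 → 2
31 end LAB56 → 1
33 end LAB61 → 0
Peak is 2, at 24 (LAB59, LAB60).

2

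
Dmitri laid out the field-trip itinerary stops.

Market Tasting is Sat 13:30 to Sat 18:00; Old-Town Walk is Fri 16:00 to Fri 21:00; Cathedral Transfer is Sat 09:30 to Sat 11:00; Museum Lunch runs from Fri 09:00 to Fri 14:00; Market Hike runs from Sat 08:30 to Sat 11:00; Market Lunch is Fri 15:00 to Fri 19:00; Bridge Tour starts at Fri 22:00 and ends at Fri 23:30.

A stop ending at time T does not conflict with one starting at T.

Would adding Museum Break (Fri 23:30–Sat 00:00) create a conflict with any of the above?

Museum Lunch: ends Fri 14:00 at or before Museum Break starts Fri 23:30 → clear.
Market Lunch: ends Fri 19:00 at or before Museum Break starts Fri 23:30 → clear.
Old-Town Walk: ends Fri 21:00 at or before Museum Break starts Fri 23:30 → clear.
Bridge Tour: ends Fri 23:30 at or before Museum Break starts Fri 23:30 → clear.
Market Hike: starts Sat 08:30 at or after Museum Break ends Sat 00:00 → clear.
Cathedral Transfer: starts Sat 09:30 at or after Museum Break ends Sat 00:00 → clear.
Market Tasting: starts Sat 13:30 at or after Museum Break ends Sat 00:00 → clear.

No — it doesn't clash with anything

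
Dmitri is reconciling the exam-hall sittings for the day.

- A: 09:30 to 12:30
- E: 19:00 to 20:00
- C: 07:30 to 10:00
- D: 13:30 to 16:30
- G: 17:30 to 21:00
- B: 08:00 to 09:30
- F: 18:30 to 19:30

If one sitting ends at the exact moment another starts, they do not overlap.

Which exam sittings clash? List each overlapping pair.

Sorted by start: C, B, A, D, G, F, E.
B starts before C ends → C and B overlap.
A starts before C ends → C and A overlap.
D starts after C ends, so C has no further overlaps.
A starts exactly when B ends (back-to-back, no overlap), so B has no further overlaps.
D starts after A ends, so A has no further overlaps.
G starts after D ends, so D has no further overlaps.
F starts before G ends → G and F overlap.
E starts before G ends → G and E overlap.
E starts before F ends → F and E overlap.

A & C, B & C, E & F, E & G, F & G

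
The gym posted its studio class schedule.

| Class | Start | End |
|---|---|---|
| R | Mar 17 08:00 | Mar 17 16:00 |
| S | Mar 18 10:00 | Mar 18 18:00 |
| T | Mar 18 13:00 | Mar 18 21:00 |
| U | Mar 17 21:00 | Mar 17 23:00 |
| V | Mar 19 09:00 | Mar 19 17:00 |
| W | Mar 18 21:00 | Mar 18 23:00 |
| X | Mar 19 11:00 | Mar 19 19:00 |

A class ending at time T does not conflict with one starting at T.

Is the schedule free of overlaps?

Two intervals overlap when each starts before the other ends.
Sorted by start: R, U, S, T, W, V, X.
U starts after R ends, so nothing later overlaps R either.
S starts after U ends, so nothing later overlaps U either.
T starts before S ends → S and T overlap.
That's a conflict, so the schedule is not conflict-free.

No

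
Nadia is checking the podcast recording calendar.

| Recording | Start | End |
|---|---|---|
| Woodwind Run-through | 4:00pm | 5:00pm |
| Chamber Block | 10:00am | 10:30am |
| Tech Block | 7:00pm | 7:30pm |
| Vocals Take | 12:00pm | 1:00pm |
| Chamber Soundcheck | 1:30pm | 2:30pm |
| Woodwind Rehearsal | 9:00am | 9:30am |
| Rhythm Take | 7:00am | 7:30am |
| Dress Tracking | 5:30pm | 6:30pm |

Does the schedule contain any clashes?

Sorted by start: Rhythm Take, Woodwind Rehearsal, Chamber Block, Vocals Take, Chamber Soundcheck, Woodwind Run-through, Dress Tracking, Tech Block.
Woodwind Rehearsal starts after Rhythm Take ends, so nothing later overlaps Rhythm Take either.
Chamber Block starts after Woodwind Rehearsal ends, so nothing later overlaps Woodwind Rehearsal either.
Vocals Take starts after Chamber Block ends, so nothing later overlaps Chamber Block either.
Chamber Soundcheck starts after Vocals Take ends, so nothing later overlaps Vocals Take either.
Woodwind Run-through starts after Chamber Soundcheck ends, so nothing later overlaps Chamber Soundcheck either.
Dress Tracking starts after Woodwind Run-through ends, so nothing later overlaps Woodwind Run-through either.
Tech Block starts after Dress Tracking ends.
Every pair is clear; the schedule has no overlaps.

No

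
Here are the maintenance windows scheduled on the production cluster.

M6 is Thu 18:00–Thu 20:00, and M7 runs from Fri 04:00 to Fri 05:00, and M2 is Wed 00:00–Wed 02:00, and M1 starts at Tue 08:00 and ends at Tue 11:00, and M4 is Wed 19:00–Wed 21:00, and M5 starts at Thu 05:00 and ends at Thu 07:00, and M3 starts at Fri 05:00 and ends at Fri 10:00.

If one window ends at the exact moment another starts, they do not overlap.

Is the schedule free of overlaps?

Sorted by start: M1, M2, M4, M5, M6, M7, M3.
M2 starts after M1 ends — done with M1.
M4 starts after M2 ends — done with M2.
M5 starts after M4 ends — done with M4.
M6 starts after M5 ends — done with M5.
M7 starts after M6 ends — done with M6.
M3 starts exactly when M7 ends (back-to-back, no overlap).
Every pair is clear; the schedule has no overlaps.

Yes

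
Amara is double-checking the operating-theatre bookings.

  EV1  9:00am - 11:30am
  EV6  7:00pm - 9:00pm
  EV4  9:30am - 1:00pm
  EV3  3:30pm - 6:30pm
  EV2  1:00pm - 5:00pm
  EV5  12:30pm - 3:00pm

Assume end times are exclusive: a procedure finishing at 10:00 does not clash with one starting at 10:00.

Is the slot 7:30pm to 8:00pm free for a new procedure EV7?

EV1: ends 11:30am at or before EV7 starts 7:30pm → clear.
EV4: ends 1:00pm at or before EV7 starts 7:30pm → clear.
EV5: ends 3:00pm at or before EV7 starts 7:30pm → clear.
EV2: ends 5:00pm at or before EV7 starts 7:30pm → clear.
EV3: ends 6:30pm at or before EV7 starts 7:30pm → clear.
EV6: starts 7:00pm before EV7 ends 8:00pm, and ends 9:00pm after EV7 starts 7:30pm → overlap.
EV7 overlaps EV6.

No — it overlaps EV6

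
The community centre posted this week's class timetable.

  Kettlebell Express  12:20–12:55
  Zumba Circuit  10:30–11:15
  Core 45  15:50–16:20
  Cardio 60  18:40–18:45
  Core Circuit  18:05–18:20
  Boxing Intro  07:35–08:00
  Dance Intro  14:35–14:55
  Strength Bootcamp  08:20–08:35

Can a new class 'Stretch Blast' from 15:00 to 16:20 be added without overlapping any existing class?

Boxing Intro: ends 08:00 at or before Stretch Blast starts 15:00 → clear.
Strength Bootcamp: ends 08:35 at or before Stretch Blast starts 15:00 → clear.
Zumba Circuit: ends 11:15 at or before Stretch Blast starts 15:00 → clear.
Kettlebell Express: ends 12:55 at or before Stretch Blast starts 15:00 → clear.
Dance Intro: ends 14:55 at or before Stretch Blast starts 15:00 → clear.
Core 45: starts 15:50 before Stretch Blast ends 16:20, and ends 16:20 after Stretch Blast starts 15:00 → overlap.
Core Circuit: starts 18:05 at or after Stretch Blast ends 16:20 → clear.
Cardio 60: starts 18:40 at or after Stretch Blast ends 16:20 → clear.
Stretch Blast overlaps Core 45.

No — it overlaps Core 45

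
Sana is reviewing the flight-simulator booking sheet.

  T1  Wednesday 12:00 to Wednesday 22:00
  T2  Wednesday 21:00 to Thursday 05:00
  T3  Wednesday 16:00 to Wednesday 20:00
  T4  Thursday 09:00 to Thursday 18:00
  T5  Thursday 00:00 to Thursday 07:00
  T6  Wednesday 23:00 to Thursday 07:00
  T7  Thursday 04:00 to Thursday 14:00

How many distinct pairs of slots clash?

Sorted by start: T1, T3, T2, T6, T5, T7, T4.
T3 starts before T1 ends → T1 and T3 overlap.
T2 starts before T1 ends → T1 and T2 overlap.
T6 starts after T1 ends; T1 is clear from here.
T2 starts after T3 ends; T3 is clear from here.
T6 starts before T2 ends → T2 and T6 overlap.
T5 starts before T2 ends → T2 and T5 overlap.
T7 starts before T2 ends → T2 and T7 overlap.
T4 starts after T2 ends.
T5 starts before T6 ends → T6 and T5 overlap.
T7 starts before T6 ends → T6 and T7 overlap.
T4 starts after T6 ends.
T7 starts before T5 ends → T5 and T7 overlap.
T4 starts after T5 ends.
T4 starts before T7 ends → T7 and T4 overlap.
Overlapping pairs: T1 & T2, T1 & T3, T2 & T5, T2 & T6, T2 & T7, T4 & T7, T5 & T6, T5 & T7, T6 & T7 — 9 in total.

9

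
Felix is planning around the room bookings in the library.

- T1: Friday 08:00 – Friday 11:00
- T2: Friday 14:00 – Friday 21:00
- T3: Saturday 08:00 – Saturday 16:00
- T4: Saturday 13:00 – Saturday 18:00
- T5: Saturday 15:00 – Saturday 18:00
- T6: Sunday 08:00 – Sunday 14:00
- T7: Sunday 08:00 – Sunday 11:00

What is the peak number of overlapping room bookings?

Sweep the timeline, counting +1 at each start and −1 at each end (ends before starts at a tie):
Friday 08:00 start T1 → 1
Friday 11:00 end T1 → 0
Friday 14:00 start T2 → 1
Friday 21:00 end T2 → 0
Saturday 08:00 start T3 → 1
Saturday 13:00 start T4 → 2
Saturday 15:00 start T5 → 3
Saturday 16:00 end T3 → 2
Saturday 18:00 end T4 → 1
Saturday 18:00 end T5 → 0
Sunday 08:00 start T6 → 1
Sunday 08:00 start T7 → 2
Sunday 11:00 end T7 → 1
Sunday 14:00 end T6 → 0
Peak is 3, at Saturday 15:00 (T3, T4, T5).

3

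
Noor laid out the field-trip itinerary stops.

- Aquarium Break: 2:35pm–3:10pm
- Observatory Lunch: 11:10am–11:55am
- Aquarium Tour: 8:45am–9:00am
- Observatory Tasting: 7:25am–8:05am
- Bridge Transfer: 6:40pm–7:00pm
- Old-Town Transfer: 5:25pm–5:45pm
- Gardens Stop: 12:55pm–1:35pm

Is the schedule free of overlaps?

Yes

Sorted by start: Observatory Tasting, Aquarium Tour, Observatory Lunch, Gardens Stop, Aquarium Break, Old-Town Transfer, Bridge Transfer.
Aquarium Tour starts after Observatory Tasting ends; Observatory Tasting is clear from here.
Observatory Lunch starts after Aquarium Tour ends; Aquarium Tour is clear from here.
Gardens Stop starts after Observatory Lunch ends; Observatory Lunch is clear from here.
Aquarium Break starts after Gardens Stop ends; Gardens Stop is clear from here.
Old-Town Transfer starts after Aquarium Break ends; Aquarium Break is clear from here.
Bridge Transfer starts after Old-Town Transfer ends.
Every pair is clear; the schedule has no overlaps.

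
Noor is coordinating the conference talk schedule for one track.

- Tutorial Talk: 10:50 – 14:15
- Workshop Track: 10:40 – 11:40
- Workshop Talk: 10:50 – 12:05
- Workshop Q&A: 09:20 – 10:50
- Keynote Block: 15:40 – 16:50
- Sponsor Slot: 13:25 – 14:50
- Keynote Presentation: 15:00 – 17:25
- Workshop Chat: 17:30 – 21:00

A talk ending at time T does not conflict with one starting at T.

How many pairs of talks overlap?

Sorted by start: Workshop Q&A, Workshop Track, Tutorial Talk, Workshop Talk, Sponsor Slot, Keynote Presentation, Keynote Block, Workshop Chat.
Workshop Track starts before Workshop Q&A ends → Workshop Q&A and Workshop Track overlap.
Tutorial Talk starts exactly when Workshop Q&A ends (back-to-back, no overlap), so nothing later overlaps Workshop Q&A either.
Tutorial Talk starts before Workshop Track ends → Workshop Track and Tutorial Talk overlap.
Workshop Talk starts before Workshop Track ends → Workshop Track and Workshop Talk overlap.
Sponsor Slot starts after Workshop Track ends, so nothing later overlaps Workshop Track either.
Workshop Talk starts before Tutorial Talk ends → Tutorial Talk and Workshop Talk overlap.
Sponsor Slot starts before Tutorial Talk ends → Tutorial Talk and Sponsor Slot overlap.
Keynote Presentation starts after Tutorial Talk ends, so nothing later overlaps Tutorial Talk either.
Sponsor Slot starts after Workshop Talk ends, so nothing later overlaps Workshop Talk either.
Keynote Presentation starts after Sponsor Slot ends, so nothing later overlaps Sponsor Slot either.
Keynote Block starts before Keynote Presentation ends → Keynote Presentation and Keynote Block overlap.
Workshop Chat starts after Keynote Presentation ends.
Workshop Chat starts after Keynote Block ends.
Overlapping pairs: Keynote Block & Keynote Presentation, Sponsor Slot & Tutorial Talk, Tutorial Talk & Workshop Talk, Tutorial Talk & Workshop Track, Workshop Q&A & Workshop Track, Workshop Talk & Workshop Track — 6 in total.

6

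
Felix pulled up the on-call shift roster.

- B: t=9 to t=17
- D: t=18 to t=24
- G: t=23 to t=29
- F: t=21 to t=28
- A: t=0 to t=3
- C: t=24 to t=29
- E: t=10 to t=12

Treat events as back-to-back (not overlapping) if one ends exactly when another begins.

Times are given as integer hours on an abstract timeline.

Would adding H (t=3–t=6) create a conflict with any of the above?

A: ends t=3 at or before H starts t=3 → clear.
B: starts t=9 at or after H ends t=6 → clear.
E: starts t=10 at or after H ends t=6 → clear.
D: starts t=18 at or after H ends t=6 → clear.
F: starts t=21 at or after H ends t=6 → clear.
G: starts t=23 at or after H ends t=6 → clear.
C: starts t=24 at or after H ends t=6 → clear.

No — it doesn't clash with anything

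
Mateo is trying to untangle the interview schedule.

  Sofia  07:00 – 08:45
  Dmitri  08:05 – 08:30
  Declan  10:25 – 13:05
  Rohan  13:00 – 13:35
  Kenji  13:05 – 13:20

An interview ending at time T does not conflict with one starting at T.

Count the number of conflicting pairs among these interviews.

3

Check each pair: they overlap iff neither finishes before the other starts.
Sorted by start: Sofia, Dmitri, Declan, Rohan, Kenji.
Dmitri starts before Sofia ends → Sofia and Dmitri overlap.
Declan starts after Sofia ends — done with Sofia.
Declan starts after Dmitri ends — done with Dmitri.
Rohan starts before Declan ends → Declan and Rohan overlap.
Kenji starts exactly when Declan ends (back-to-back, no overlap).
Kenji starts before Rohan ends → Rohan and Kenji overlap.
Overlapping pairs: Declan & Rohan, Dmitri & Sofia, Kenji & Rohan — 3 in total.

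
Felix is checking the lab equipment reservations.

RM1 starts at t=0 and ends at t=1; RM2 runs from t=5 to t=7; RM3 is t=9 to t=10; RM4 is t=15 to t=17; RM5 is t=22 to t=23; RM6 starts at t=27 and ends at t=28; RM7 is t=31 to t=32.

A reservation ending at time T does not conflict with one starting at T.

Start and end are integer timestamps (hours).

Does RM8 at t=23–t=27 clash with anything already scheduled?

RM1: ends t=1 at or before RM8 starts t=23 → clear.
RM2: ends t=7 at or before RM8 starts t=23 → clear.
RM3: ends t=10 at or before RM8 starts t=23 → clear.
RM4: ends t=17 at or before RM8 starts t=23 → clear.
RM5: ends t=23 at or before RM8 starts t=23 → clear.
RM6: starts t=27 at or after RM8 ends t=27 → clear.
RM7: starts t=31 at or after RM8 ends t=27 → clear.

No — it doesn't clash with anything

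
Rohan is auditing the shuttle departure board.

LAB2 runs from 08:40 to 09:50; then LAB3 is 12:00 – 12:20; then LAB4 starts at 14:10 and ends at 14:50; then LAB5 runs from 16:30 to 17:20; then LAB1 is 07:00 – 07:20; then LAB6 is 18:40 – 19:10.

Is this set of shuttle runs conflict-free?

Sorted by start: LAB1, LAB2, LAB3, LAB4, LAB5, LAB6.
LAB2 starts after LAB1 ends, so nothing later overlaps LAB1 either.
LAB3 starts after LAB2 ends, so nothing later overlaps LAB2 either.
LAB4 starts after LAB3 ends, so nothing later overlaps LAB3 either.
LAB5 starts after LAB4 ends, so nothing later overlaps LAB4 either.
LAB6 starts after LAB5 ends.
Every pair is clear; the schedule has no overlaps.

Yes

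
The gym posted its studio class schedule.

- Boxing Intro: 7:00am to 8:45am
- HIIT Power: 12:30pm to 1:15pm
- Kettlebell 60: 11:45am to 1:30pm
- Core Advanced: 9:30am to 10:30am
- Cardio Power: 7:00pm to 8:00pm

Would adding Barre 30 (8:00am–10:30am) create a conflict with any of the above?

Boxing Intro: starts 7:00am before Barre 30 ends 10:30am, and ends 8:45am after Barre 30 starts 8:00am → overlap.
Core Advanced: starts 9:30am before Barre 30 ends 10:30am, and ends 10:30am after Barre 30 starts 8:00am → overlap.
Kettlebell 60: starts 11:45am at or after Barre 30 ends 10:30am → clear.
HIIT Power: starts 12:30pm at or after Barre 30 ends 10:30am → clear.
Cardio Power: starts 7:00pm at or after Barre 30 ends 10:30am → clear.
Barre 30 overlaps Boxing Intro, Core Advanced.

Yes — it overlaps Boxing Intro, Core Advanced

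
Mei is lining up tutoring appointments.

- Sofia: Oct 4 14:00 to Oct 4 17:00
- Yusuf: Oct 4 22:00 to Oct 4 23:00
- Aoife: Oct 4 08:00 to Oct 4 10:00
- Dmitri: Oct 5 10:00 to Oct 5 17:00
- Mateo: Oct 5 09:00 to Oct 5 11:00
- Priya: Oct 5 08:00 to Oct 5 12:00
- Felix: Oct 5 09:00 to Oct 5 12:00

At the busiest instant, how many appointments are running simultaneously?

Sweep the timeline, counting +1 at each start and −1 at each end (ends before starts at a tie):
Oct 4 08:00 start Aoife → 1
Oct 4 10:00 end Aoife → 0
Oct 4 14:00 start Sofia → 1
Oct 4 17:00 end Sofia → 0
Oct 4 22:00 start Yusuf → 1
Oct 4 23:00 end Yusuf → 0
Oct 5 08:00 start Priya → 1
Oct 5 09:00 start Felix → 2
Oct 5 09:00 start Mateo → 3
Oct 5 10:00 start Dmitri → 4
Oct 5 11:00 end Mateo → 3
Oct 5 12:00 end Felix → 2
Oct 5 12:00 end Priya → 1
Oct 5 17:00 end Dmitri → 0
Peak is 4, at Oct 5 10:00 (Dmitri, Felix, Mateo, Priya).

4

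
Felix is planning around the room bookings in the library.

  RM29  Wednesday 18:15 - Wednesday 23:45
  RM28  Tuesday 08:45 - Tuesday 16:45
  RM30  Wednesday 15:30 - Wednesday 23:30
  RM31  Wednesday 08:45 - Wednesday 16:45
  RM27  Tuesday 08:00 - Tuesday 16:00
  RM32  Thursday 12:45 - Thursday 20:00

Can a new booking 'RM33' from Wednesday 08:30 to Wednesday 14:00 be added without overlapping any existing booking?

No — it overlaps RM31

RM27: ends Tuesday 16:00 at or before RM33 starts Wednesday 08:30 → clear.
RM28: ends Tuesday 16:45 at or before RM33 starts Wednesday 08:30 → clear.
RM31: starts Wednesday 08:45 before RM33 ends Wednesday 14:00, and ends Wednesday 16:45 after RM33 starts Wednesday 08:30 → overlap.
RM30: starts Wednesday 15:30 at or after RM33 ends Wednesday 14:00 → clear.
RM29: starts Wednesday 18:15 at or after RM33 ends Wednesday 14:00 → clear.
RM32: starts Thursday 12:45 at or after RM33 ends Wednesday 14:00 → clear.
RM33 overlaps RM31.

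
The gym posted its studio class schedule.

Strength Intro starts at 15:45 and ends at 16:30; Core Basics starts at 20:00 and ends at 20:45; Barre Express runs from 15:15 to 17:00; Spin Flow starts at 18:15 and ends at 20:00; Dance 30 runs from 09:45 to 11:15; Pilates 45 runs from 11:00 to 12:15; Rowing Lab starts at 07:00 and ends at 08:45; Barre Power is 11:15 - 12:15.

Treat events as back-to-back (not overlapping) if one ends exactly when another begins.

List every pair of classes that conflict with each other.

Barre Express & Strength Intro, Barre Power & Pilates 45, Dance 30 & Pilates 45

Sorted by start: Rowing Lab, Dance 30, Pilates 45, Barre Power, Barre Express, Strength Intro, Spin Flow, Core Basics.
Dance 30 starts after Rowing Lab ends — done with Rowing Lab.
Pilates 45 starts before Dance 30 ends → Dance 30 and Pilates 45 overlap.
Barre Power starts exactly when Dance 30 ends (back-to-back, no overlap) — done with Dance 30.
Barre Power starts before Pilates 45 ends → Pilates 45 and Barre Power overlap.
Barre Express starts after Pilates 45 ends — done with Pilates 45.
Barre Express starts after Barre Power ends — done with Barre Power.
Strength Intro starts before Barre Express ends → Barre Express and Strength Intro overlap.
Spin Flow starts after Barre Express ends — done with Barre Express.
Spin Flow starts after Strength Intro ends — done with Strength Intro.
Core Basics starts exactly when Spin Flow ends (back-to-back, no overlap).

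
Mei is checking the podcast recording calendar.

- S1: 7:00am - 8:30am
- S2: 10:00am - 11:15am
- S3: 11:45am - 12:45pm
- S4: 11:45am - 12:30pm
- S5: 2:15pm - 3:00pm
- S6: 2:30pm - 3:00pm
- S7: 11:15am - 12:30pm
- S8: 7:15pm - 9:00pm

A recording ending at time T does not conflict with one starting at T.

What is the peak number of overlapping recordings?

3

Walk through starts and ends in time order (an end at T is processed before a start at T):
7:00am start S1 → 1
8:30am end S1 → 0
10:00am start S2 → 1
11:15am end S2 → 0
11:15am start S7 → 1
11:45am start S3 → 2
11:45am start S4 → 3
12:30pm end S4 → 2
12:30pm end S7 → 1
12:45pm end S3 → 0
2:15pm start S5 → 1
2:30pm start S6 → 2
3:00pm end S5 → 1
3:00pm end S6 → 0
7:15pm start S8 → 1
9:00pm end S8 → 0
Peak is 3, at 11:45am (S3, S4, S7).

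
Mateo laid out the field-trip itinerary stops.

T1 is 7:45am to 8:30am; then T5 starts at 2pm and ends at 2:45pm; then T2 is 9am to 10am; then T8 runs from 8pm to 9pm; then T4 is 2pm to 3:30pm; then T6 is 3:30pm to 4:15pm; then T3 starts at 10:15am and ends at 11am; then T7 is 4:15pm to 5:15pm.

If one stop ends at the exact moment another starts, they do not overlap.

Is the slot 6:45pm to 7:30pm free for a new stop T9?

Yes — the slot is free

T1: ends 8:30am at or before T9 starts 6:45pm → clear.
T2: ends 10am at or before T9 starts 6:45pm → clear.
T3: ends 11am at or before T9 starts 6:45pm → clear.
T4: ends 3:30pm at or before T9 starts 6:45pm → clear.
T5: ends 2:45pm at or before T9 starts 6:45pm → clear.
T6: ends 4:15pm at or before T9 starts 6:45pm → clear.
T7: ends 5:15pm at or before T9 starts 6:45pm → clear.
T8: starts 8pm at or after T9 ends 7:30pm → clear.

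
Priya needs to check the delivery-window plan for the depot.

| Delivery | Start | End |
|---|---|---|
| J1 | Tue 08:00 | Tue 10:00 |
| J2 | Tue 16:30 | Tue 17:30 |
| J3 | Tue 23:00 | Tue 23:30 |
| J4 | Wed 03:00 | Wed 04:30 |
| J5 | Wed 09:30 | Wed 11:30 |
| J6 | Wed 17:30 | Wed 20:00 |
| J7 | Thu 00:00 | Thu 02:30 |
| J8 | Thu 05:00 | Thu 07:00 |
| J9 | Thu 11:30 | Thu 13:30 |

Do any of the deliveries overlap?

Two intervals overlap when each starts before the other ends.
Sorted by start: J1, J2, J3, J4, J5, J6, J7, J8, J9.
J2 starts after J1 ends, so nothing later overlaps J1 either.
J3 starts after J2 ends, so nothing later overlaps J2 either.
J4 starts after J3 ends, so nothing later overlaps J3 either.
J5 starts after J4 ends, so nothing later overlaps J4 either.
J6 starts after J5 ends, so nothing later overlaps J5 either.
J7 starts after J6 ends, so nothing later overlaps J6 either.
J8 starts after J7 ends, so nothing later overlaps J7 either.
J9 starts after J8 ends.
Every pair is clear; the schedule has no overlaps.

No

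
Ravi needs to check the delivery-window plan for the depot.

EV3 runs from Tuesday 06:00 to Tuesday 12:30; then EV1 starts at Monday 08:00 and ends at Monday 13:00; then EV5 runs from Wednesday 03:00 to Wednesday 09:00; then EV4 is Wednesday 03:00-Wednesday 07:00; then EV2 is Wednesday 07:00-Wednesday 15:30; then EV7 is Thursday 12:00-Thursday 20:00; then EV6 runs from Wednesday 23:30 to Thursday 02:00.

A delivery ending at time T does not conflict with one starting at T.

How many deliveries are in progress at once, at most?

2

Sweep the timeline, counting +1 at each start and −1 at each end (ends before starts at a tie):
Monday 08:00 start EV1 → 1
Monday 13:00 end EV1 → 0
Tuesday 06:00 start EV3 → 1
Tuesday 12:30 end EV3 → 0
Wednesday 03:00 start EV4 → 1
Wednesday 03:00 start EV5 → 2
Wednesday 07:00 end EV4 → 1
Wednesday 07:00 start EV2 → 2
Wednesday 09:00 end EV5 → 1
Wednesday 15:30 end EV2 → 0
Wednesday 23:30 start EV6 → 1
Thursday 02:00 end EV6 → 0
Thursday 12:00 start EV7 → 1
Thursday 20:00 end EV7 → 0
Peak is 2, at Wednesday 03:00 (EV4, EV5).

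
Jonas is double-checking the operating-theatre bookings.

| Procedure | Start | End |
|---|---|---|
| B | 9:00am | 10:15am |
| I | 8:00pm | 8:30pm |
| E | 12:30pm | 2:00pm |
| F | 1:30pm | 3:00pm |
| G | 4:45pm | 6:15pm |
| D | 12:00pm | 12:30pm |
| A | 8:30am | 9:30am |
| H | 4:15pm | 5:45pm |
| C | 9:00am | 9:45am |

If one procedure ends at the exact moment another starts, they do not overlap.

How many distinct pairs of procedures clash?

Sorted by start: A, B, C, D, E, F, H, G, I.
B starts before A ends → A and B overlap.
C starts before A ends → A and C overlap.
D starts after A ends — done with A.
C starts before B ends → B and C overlap.
D starts after B ends — done with B.
D starts after C ends — done with C.
E starts exactly when D ends (back-to-back, no overlap) — done with D.
F starts before E ends → E and F overlap.
H starts after E ends — done with E.
H starts after F ends — done with F.
G starts before H ends → H and G overlap.
I starts after H ends.
I starts after G ends.
Overlapping pairs: A & B, A & C, B & C, E & F, G & H — 5 in total.

5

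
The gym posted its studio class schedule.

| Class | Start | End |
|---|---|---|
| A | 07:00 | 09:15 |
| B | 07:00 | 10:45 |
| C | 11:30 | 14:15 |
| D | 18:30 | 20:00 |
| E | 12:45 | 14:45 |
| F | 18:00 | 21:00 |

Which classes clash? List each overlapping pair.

Two intervals overlap when each starts before the other ends.
Sorted by start: A, B, C, E, F, D.
B starts before A ends → A and B overlap.
C starts after A ends — done with A.
C starts after B ends — done with B.
E starts before C ends → C and E overlap.
F starts after C ends — done with C.
F starts after E ends — done with E.
D starts before F ends → F and D overlap.

A & B, C & E, D & F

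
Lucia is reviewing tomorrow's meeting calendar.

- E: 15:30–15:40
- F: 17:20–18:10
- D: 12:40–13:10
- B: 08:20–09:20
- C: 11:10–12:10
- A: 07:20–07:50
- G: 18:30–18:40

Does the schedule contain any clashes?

Sorted by start: A, B, C, D, E, F, G.
B starts after A ends; A is clear from here.
C starts after B ends; B is clear from here.
D starts after C ends; C is clear from here.
E starts after D ends; D is clear from here.
F starts after E ends; E is clear from here.
G starts after F ends.
Every pair is clear; the schedule has no overlaps.

No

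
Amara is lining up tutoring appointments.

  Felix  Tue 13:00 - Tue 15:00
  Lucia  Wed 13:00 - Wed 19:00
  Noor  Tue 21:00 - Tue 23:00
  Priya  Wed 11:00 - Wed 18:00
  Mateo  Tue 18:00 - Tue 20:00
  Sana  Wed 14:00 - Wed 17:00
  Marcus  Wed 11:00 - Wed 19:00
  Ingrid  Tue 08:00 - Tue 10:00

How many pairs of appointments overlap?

6

Sorted by start: Ingrid, Felix, Mateo, Noor, Marcus, Priya, Lucia, Sana.
Felix starts after Ingrid ends, so Ingrid has no further overlaps.
Mateo starts after Felix ends, so Felix has no further overlaps.
Noor starts after Mateo ends, so Mateo has no further overlaps.
Marcus starts after Noor ends, so Noor has no further overlaps.
Priya starts before Marcus ends → Marcus and Priya overlap.
Lucia starts before Marcus ends → Marcus and Lucia overlap.
Sana starts before Marcus ends → Marcus and Sana overlap.
Lucia starts before Priya ends → Priya and Lucia overlap.
Sana starts before Priya ends → Priya and Sana overlap.
Sana starts before Lucia ends → Lucia and Sana overlap.
Overlapping pairs: Lucia & Marcus, Lucia & Priya, Lucia & Sana, Marcus & Priya, Marcus & Sana, Priya & Sana — 6 in total.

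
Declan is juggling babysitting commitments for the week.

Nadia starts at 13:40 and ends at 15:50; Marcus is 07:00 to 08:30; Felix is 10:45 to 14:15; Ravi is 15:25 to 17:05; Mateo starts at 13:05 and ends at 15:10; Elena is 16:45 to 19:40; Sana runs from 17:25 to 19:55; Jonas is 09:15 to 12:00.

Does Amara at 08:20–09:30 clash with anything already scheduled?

Marcus: starts 07:00 before Amara ends 09:30, and ends 08:30 after Amara starts 08:20 → overlap.
Jonas: starts 09:15 before Amara ends 09:30, and ends 12:00 after Amara starts 08:20 → overlap.
Felix: starts 10:45 at or after Amara ends 09:30 → clear.
Mateo: starts 13:05 at or after Amara ends 09:30 → clear.
Nadia: starts 13:40 at or after Amara ends 09:30 → clear.
Ravi: starts 15:25 at or after Amara ends 09:30 → clear.
Elena: starts 16:45 at or after Amara ends 09:30 → clear.
Sana: starts 17:25 at or after Amara ends 09:30 → clear.
Amara overlaps Marcus, Jonas.

Yes — it overlaps Jonas, Marcus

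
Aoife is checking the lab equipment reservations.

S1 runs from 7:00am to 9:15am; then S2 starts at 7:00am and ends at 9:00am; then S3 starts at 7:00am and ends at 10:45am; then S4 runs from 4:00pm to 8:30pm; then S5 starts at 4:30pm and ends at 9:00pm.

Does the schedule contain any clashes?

Sorted by start: S1, S2, S3, S4, S5.
S2 starts before S1 ends → S1 and S2 overlap.
That's a conflict, so the schedule is not conflict-free.

Yes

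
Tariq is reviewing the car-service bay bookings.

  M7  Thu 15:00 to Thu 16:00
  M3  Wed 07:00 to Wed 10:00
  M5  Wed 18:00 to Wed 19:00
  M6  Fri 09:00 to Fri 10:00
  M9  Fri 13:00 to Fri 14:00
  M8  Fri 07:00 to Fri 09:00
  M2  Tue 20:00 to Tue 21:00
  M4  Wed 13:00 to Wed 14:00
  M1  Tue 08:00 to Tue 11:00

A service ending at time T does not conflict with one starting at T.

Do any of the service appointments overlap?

Check each pair: they overlap iff neither finishes before the other starts.
Sorted by start: M1, M2, M3, M4, M5, M7, M8, M6, M9.
M2 starts after M1 ends, so nothing later overlaps M1 either.
M3 starts after M2 ends, so nothing later overlaps M2 either.
M4 starts after M3 ends, so nothing later overlaps M3 either.
M5 starts after M4 ends, so nothing later overlaps M4 either.
M7 starts after M5 ends, so nothing later overlaps M5 either.
M8 starts after M7 ends, so nothing later overlaps M7 either.
M6 starts exactly when M8 ends (back-to-back, no overlap), so nothing later overlaps M8 either.
M9 starts after M6 ends.
Every pair is clear; the schedule has no overlaps.

No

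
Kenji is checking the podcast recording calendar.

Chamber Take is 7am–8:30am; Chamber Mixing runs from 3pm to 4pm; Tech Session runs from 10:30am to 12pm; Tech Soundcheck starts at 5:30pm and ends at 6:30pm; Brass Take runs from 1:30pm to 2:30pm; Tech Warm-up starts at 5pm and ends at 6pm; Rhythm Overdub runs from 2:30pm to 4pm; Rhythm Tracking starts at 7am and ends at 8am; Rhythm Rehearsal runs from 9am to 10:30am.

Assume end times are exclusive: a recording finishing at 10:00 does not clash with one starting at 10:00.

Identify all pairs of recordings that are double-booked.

Chamber Mixing & Rhythm Overdub, Chamber Take & Rhythm Tracking, Tech Soundcheck & Tech Warm-up

Sorted by start: Rhythm Tracking, Chamber Take, Rhythm Rehearsal, Tech Session, Brass Take, Rhythm Overdub, Chamber Mixing, Tech Warm-up, Tech Soundcheck.
Chamber Take starts before Rhythm Tracking ends → Rhythm Tracking and Chamber Take overlap.
Rhythm Rehearsal starts after Rhythm Tracking ends; Rhythm Tracking is clear from here.
Rhythm Rehearsal starts after Chamber Take ends; Chamber Take is clear from here.
Tech Session starts exactly when Rhythm Rehearsal ends (back-to-back, no overlap); Rhythm Rehearsal is clear from here.
Brass Take starts after Tech Session ends; Tech Session is clear from here.
Rhythm Overdub starts exactly when Brass Take ends (back-to-back, no overlap); Brass Take is clear from here.
Chamber Mixing starts before Rhythm Overdub ends → Rhythm Overdub and Chamber Mixing overlap.
Tech Warm-up starts after Rhythm Overdub ends; Rhythm Overdub is clear from here.
Tech Warm-up starts after Chamber Mixing ends; Chamber Mixing is clear from here.
Tech Soundcheck starts before Tech Warm-up ends → Tech Warm-up and Tech Soundcheck overlap.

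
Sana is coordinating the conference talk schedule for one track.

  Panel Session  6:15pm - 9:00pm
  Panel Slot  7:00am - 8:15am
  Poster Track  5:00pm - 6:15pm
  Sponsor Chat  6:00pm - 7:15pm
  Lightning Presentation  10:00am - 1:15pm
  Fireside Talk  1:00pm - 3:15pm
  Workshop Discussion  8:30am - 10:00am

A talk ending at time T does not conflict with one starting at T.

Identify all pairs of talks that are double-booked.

Fireside Talk & Lightning Presentation, Panel Session & Sponsor Chat, Poster Track & Sponsor Chat

Sorted by start: Panel Slot, Workshop Discussion, Lightning Presentation, Fireside Talk, Poster Track, Sponsor Chat, Panel Session.
Workshop Discussion starts after Panel Slot ends — done with Panel Slot.
Lightning Presentation starts exactly when Workshop Discussion ends (back-to-back, no overlap) — done with Workshop Discussion.
Fireside Talk starts before Lightning Presentation ends → Lightning Presentation and Fireside Talk overlap.
Poster Track starts after Lightning Presentation ends — done with Lightning Presentation.
Poster Track starts after Fireside Talk ends — done with Fireside Talk.
Sponsor Chat starts before Poster Track ends → Poster Track and Sponsor Chat overlap.
Panel Session starts exactly when Poster Track ends (back-to-back, no overlap).
Panel Session starts before Sponsor Chat ends → Sponsor Chat and Panel Session overlap.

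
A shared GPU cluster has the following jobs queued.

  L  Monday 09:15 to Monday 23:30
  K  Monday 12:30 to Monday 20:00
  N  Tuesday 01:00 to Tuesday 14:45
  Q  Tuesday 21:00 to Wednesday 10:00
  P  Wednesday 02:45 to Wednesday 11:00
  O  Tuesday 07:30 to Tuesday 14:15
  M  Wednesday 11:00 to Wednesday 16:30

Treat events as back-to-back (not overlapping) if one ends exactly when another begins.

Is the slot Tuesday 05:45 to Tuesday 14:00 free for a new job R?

No — it overlaps N, O

L: ends Monday 23:30 at or before R starts Tuesday 05:45 → clear.
K: ends Monday 20:00 at or before R starts Tuesday 05:45 → clear.
N: starts Tuesday 01:00 before R ends Tuesday 14:00, and ends Tuesday 14:45 after R starts Tuesday 05:45 → overlap.
O: starts Tuesday 07:30 before R ends Tuesday 14:00, and ends Tuesday 14:15 after R starts Tuesday 05:45 → overlap.
Q: starts Tuesday 21:00 at or after R ends Tuesday 14:00 → clear.
P: starts Wednesday 02:45 at or after R ends Tuesday 14:00 → clear.
M: starts Wednesday 11:00 at or after R ends Tuesday 14:00 → clear.
R overlaps N, O.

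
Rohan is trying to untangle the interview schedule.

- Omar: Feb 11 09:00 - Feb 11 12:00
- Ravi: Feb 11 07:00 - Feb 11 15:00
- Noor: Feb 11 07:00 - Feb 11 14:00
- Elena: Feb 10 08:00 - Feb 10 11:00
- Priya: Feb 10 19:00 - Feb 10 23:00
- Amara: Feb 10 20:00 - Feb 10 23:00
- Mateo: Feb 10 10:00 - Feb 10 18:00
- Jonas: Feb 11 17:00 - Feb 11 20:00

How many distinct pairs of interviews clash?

5

Sorted by start: Elena, Mateo, Priya, Amara, Ravi, Noor, Omar, Jonas.
Mateo starts before Elena ends → Elena and Mateo overlap.
Priya starts after Elena ends — done with Elena.
Priya starts after Mateo ends — done with Mateo.
Amara starts before Priya ends → Priya and Amara overlap.
Ravi starts after Priya ends — done with Priya.
Ravi starts after Amara ends — done with Amara.
Noor starts before Ravi ends → Ravi and Noor overlap.
Omar starts before Ravi ends → Ravi and Omar overlap.
Jonas starts after Ravi ends.
Omar starts before Noor ends → Noor and Omar overlap.
Jonas starts after Noor ends.
Jonas starts after Omar ends.
Overlapping pairs: Amara & Priya, Elena & Mateo, Noor & Omar, Noor & Ravi, Omar & Ravi — 5 in total.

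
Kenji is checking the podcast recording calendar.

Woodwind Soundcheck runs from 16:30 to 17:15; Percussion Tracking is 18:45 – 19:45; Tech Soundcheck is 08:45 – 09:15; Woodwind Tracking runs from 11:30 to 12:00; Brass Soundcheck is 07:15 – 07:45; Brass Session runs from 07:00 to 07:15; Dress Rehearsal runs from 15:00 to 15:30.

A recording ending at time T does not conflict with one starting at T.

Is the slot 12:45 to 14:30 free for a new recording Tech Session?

Brass Session: ends 07:15 at or before Tech Session starts 12:45 → clear.
Brass Soundcheck: ends 07:45 at or before Tech Session starts 12:45 → clear.
Tech Soundcheck: ends 09:15 at or before Tech Session starts 12:45 → clear.
Woodwind Tracking: ends 12:00 at or before Tech Session starts 12:45 → clear.
Dress Rehearsal: starts 15:00 at or after Tech Session ends 14:30 → clear.
Woodwind Soundcheck: starts 16:30 at or after Tech Session ends 14:30 → clear.
Percussion Tracking: starts 18:45 at or after Tech Session ends 14:30 → clear.

Yes — the slot is free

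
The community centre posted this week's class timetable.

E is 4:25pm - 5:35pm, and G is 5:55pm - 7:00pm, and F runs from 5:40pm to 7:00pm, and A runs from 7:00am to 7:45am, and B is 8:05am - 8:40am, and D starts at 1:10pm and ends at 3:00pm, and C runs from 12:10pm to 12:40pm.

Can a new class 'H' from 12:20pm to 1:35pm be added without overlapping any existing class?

A: ends 7:45am at or before H starts 12:20pm → clear.
B: ends 8:40am at or before H starts 12:20pm → clear.
C: starts 12:10pm before H ends 1:35pm, and ends 12:40pm after H starts 12:20pm → overlap.
D: starts 1:10pm before H ends 1:35pm, and ends 3:00pm after H starts 12:20pm → overlap.
E: starts 4:25pm at or after H ends 1:35pm → clear.
F: starts 5:40pm at or after H ends 1:35pm → clear.
G: starts 5:55pm at or after H ends 1:35pm → clear.
H overlaps C, D.

No — it overlaps C, D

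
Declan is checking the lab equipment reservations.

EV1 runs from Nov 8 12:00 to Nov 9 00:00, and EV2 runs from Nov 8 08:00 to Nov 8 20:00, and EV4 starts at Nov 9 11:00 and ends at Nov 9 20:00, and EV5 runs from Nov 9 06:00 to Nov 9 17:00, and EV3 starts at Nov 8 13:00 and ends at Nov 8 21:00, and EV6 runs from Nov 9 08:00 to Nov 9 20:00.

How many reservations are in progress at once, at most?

Sweep the timeline, counting +1 at each start and −1 at each end (ends before starts at a tie):
Nov 8 08:00 start EV2 → 1
Nov 8 12:00 start EV1 → 2
Nov 8 13:00 start EV3 → 3
Nov 8 20:00 end EV2 → 2
Nov 8 21:00 end EV3 → 1
Nov 9 00:00 end EV1 → 0
Nov 9 06:00 start EV5 → 1
Nov 9 08:00 start EV6 → 2
Nov 9 11:00 start EV4 → 3
Nov 9 17:00 end EV5 → 2
Nov 9 20:00 end EV4 → 1
Nov 9 20:00 end EV6 → 0
Peak is 3, at Nov 8 13:00 (EV1, EV2, EV3).

3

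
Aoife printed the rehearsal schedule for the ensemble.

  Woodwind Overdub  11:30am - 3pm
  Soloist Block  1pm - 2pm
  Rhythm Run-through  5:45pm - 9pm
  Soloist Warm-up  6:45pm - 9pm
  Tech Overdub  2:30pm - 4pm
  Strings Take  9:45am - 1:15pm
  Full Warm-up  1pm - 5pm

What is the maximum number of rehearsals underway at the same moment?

Sweep the timeline, counting +1 at each start and −1 at each end (ends before starts at a tie):
9:45am start Strings Take → 1
11:30am start Woodwind Overdub → 2
1pm start Full Warm-up → 3
1pm start Soloist Block → 4
1:15pm end Strings Take → 3
2pm end Soloist Block → 2
2:30pm start Tech Overdub → 3
3pm end Woodwind Overdub → 2
4pm end Tech Overdub → 1
5pm end Full Warm-up → 0
5:45pm start Rhythm Run-through → 1
6:45pm start Soloist Warm-up → 2
9pm end Rhythm Run-through → 1
9pm end Soloist Warm-up → 0
Peak is 4, at 1pm (Full Warm-up, Soloist Block, Strings Take, Woodwind Overdub).

4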